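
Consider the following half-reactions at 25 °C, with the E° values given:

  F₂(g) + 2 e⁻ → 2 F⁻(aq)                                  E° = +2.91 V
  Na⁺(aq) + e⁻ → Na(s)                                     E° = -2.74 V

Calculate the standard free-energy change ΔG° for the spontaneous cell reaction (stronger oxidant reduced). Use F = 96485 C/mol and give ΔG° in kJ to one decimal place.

-1090.3 kJ

F₂/F⁻ (E° = +2.91 V) is the cathode; Na⁺/Na (E° = -2.74 V) is the anode, so E°cell = +5.65 V.
Balancing electrons gives n = 2 (lcm of 2 and 1).
ΔG° = −nFE° = −(2)(96485)(+5.65) = -1,090,280 J = -1090.3 kJ.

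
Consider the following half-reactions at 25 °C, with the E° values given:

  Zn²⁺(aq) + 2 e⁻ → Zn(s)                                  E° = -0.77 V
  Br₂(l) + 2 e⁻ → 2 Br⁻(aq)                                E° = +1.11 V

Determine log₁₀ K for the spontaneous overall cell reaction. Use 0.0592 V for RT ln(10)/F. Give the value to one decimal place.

63.5

Cathode: Br₂/Br⁻; anode: Zn²⁺/Zn. E°cell = +1.88 V, n = 2.
log K = nE°cell / 0.0592 = (2)(+1.88) / 0.0592 = 63.5.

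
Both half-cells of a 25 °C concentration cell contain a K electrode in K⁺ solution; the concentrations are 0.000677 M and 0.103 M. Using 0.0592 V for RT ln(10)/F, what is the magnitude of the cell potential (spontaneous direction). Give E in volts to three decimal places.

+0.129 V

For a concentration cell E°cell = 0. The 0.103 M side is the cathode (reduction is favoured where [K⁺] is higher).
With n = 1, E = −(0.0592/1) log([K⁺]ₐₙ/[K⁺]꜀ₐₜ) = −(0.0592/1) log(0.000677/0.103) = −(0.0592/1)(-2.182) = +0.129 V.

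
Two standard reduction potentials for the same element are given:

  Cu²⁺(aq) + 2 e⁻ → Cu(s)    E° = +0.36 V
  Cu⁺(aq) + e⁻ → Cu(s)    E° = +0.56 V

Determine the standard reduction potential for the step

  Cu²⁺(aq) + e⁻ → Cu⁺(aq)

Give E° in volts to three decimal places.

+0.160 V

Sequential free energies add, so n₃E°₃ = n₁E°₁ + n₂E°₂.
With n₃ = 2, and the known step contributing 1×(+0.56) V, the unknown satisfies 1·E° = 2×(+0.36) − 1×(+0.56) = +0.160.
E° = +0.160 / 1 = +0.160 V.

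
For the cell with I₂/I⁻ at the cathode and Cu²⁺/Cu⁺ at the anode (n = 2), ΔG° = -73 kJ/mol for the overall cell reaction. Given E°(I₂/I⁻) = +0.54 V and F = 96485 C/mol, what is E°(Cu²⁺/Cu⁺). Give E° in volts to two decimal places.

E°cell = −ΔG°/(nF) = −(-73×10³)/((2)(96485)) = +0.378 V.
Since I₂/I⁻ is the cathode and Cu²⁺/Cu⁺ the anode, E°cell = E°(I₂/I⁻) − E°(Cu²⁺/Cu⁺).
So E°(Cu²⁺/Cu⁺) = E°(I₂/I⁻) − E°cell = (+0.54) − (+0.378) = +0.16 V.

+0.16 V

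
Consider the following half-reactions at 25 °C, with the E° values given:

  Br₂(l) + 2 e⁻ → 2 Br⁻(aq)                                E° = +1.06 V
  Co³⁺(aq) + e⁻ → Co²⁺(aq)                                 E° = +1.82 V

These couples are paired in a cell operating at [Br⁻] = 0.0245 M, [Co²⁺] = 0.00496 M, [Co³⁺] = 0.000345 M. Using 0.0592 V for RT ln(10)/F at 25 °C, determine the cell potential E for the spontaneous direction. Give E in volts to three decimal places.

Co³⁺/Co²⁺ is the cathode (higher E°), Br₂/Br⁻ the anode: E°cell = +1.82 − (+1.06) = +0.76 V, n = 2.
Overall: 2 Co³⁺(aq) + 2 Br⁻(aq) → 2 Co²⁺(aq) + Br₂(l)
Q = [Co²⁺]^2 / ([Co³⁺]^2·[Br⁻]^2); log Q = 5.537.
E = E° − (0.0592/n) log Q = +0.76 − (0.0592/2)(5.537) = +0.596 V.

+0.596 V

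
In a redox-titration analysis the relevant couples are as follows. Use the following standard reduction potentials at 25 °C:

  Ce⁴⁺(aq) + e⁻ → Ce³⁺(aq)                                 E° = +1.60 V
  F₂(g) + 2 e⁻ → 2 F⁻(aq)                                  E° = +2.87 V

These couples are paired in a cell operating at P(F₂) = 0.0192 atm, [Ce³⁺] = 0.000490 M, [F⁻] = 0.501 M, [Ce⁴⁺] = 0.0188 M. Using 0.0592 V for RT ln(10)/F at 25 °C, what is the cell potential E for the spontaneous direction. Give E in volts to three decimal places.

F₂/F⁻ is the cathode (higher E°), Ce⁴⁺/Ce³⁺ the anode: E°cell = +2.87 − (+1.60) = +1.27 V, n = 2.
Overall: F₂(g) + 2 Ce³⁺(aq) → 2 F⁻(aq) + 2 Ce⁴⁺(aq)
Q = [F⁻]^2·[Ce⁴⁺]^2 / (P(F₂)·[Ce³⁺]^2); log Q = 4.284.
E = E° − (0.0592/n) log Q = +1.27 − (0.0592/2)(4.284) = +1.143 V.

+1.143 V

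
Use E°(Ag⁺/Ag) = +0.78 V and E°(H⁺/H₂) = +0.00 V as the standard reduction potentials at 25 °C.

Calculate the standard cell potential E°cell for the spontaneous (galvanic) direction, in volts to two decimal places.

The Ag⁺/Ag couple has the higher reduction potential, so it is the cathode; H⁺/H₂ is oxidised at the anode.
E°cell = E°(cathode) − E°(anode) = (+0.78) − (+0.00) = +0.78 V.

+0.78 V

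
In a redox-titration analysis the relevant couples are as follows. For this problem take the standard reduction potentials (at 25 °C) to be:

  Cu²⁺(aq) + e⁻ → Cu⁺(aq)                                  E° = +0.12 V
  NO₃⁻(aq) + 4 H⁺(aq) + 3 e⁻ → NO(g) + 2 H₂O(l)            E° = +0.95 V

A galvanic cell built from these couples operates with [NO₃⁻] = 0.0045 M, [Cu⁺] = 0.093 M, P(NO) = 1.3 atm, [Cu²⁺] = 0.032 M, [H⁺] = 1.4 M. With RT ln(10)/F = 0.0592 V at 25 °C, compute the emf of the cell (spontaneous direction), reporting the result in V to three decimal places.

+0.820 V

NO₃⁻/NO is the cathode (higher E°), Cu²⁺/Cu⁺ the anode: E°cell = +0.95 − (+0.12) = +0.83 V, n = 3.
Overall: NO₃⁻(aq) + 4 H⁺(aq) + 3 Cu⁺(aq) → NO(g) + 2 H₂O(l) + 3 Cu²⁺(aq)
Q = P(NO)·[Cu²⁺]^3 / ([NO₃⁻]·[H⁺]^4·[Cu⁺]^3); log Q = 0.486.
E = E° − (0.0592/n) log Q = +0.83 − (0.0592/3)(0.486) = +0.820 V.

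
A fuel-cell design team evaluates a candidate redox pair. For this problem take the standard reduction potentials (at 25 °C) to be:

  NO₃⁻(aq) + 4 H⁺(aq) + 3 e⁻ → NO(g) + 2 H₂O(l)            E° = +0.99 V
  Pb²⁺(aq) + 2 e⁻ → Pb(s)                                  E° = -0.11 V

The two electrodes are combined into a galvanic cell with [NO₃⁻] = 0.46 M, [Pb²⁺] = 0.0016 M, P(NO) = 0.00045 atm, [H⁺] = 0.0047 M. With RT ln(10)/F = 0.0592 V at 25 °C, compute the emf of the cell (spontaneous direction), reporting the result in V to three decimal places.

+1.058 V

NO₃⁻/NO is the cathode (higher E°), Pb²⁺/Pb the anode: E°cell = +0.99 − (-0.11) = +1.10 V, n = 6.
Overall: 2 NO₃⁻(aq) + 8 H⁺(aq) + 3 Pb(s) → 2 NO(g) + 4 H₂O(l) + 3 Pb²⁺(aq)
Q = P(NO)^2·[Pb²⁺]^3 / ([NO₃⁻]^2·[H⁺]^8); log Q = 4.216.
E = E° − (0.0592/n) log Q = +1.10 − (0.0592/6)(4.216) = +1.058 V.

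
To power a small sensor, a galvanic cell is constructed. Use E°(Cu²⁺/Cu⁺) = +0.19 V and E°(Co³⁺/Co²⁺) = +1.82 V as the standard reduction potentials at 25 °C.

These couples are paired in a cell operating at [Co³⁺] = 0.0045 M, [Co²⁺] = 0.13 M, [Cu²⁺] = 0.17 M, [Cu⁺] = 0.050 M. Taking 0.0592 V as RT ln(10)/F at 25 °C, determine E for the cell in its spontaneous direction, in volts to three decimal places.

+1.512 V

Co³⁺/Co²⁺ is the cathode (higher E°), Cu²⁺/Cu⁺ the anode: E°cell = +1.82 − (+0.19) = +1.63 V, n = 1.
Overall: Co³⁺(aq) + Cu⁺(aq) → Co²⁺(aq) + Cu²⁺(aq)
Q = [Co²⁺]·[Cu²⁺] / ([Co³⁺]·[Cu⁺]); log Q = 1.992.
E = E° − (0.0592/n) log Q = +1.63 − (0.0592/1)(1.992) = +1.512 V.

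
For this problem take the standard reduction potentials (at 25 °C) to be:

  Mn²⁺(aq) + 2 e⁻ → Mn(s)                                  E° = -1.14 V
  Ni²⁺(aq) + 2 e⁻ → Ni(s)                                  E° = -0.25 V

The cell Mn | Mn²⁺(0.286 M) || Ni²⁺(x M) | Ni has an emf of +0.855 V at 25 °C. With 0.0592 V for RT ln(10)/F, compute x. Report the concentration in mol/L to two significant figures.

Ni²⁺/Ni is the cathode, Mn²⁺/Mn the anode: E°cell = +0.89 V, n = 2.
Overall reaction: Ni²⁺(aq) + Mn(s) → Ni(s) + Mn²⁺(aq); Q = [Mn²⁺]^1/[Ni²⁺]^1.
From E = E° − (0.0592/n) log Q: log Q = (E° − E)·n/0.0592 = (+0.89 − (+0.855))·2/0.0592 = 1.1824.
So 1·log[Ni²⁺] = 1·log(0.286) − log Q = -0.5436 − (1.1824) = -1.7260; [Ni²⁺] = 10^(-1.7260) ≈ 0.019 M.

0.019 M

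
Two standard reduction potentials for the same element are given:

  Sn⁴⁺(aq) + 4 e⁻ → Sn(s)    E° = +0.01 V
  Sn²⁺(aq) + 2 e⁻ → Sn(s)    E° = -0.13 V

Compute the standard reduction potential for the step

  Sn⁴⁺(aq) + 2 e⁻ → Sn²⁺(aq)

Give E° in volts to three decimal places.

+0.150 V

Sequential free energies add, so n₃E°₃ = n₁E°₁ + n₂E°₂.
With n₃ = 4, and the known step contributing 2×(-0.13) V, the unknown satisfies 2·E° = 4×(+0.01) − 2×(-0.13) = +0.300.
E° = +0.300 / 2 = +0.150 V.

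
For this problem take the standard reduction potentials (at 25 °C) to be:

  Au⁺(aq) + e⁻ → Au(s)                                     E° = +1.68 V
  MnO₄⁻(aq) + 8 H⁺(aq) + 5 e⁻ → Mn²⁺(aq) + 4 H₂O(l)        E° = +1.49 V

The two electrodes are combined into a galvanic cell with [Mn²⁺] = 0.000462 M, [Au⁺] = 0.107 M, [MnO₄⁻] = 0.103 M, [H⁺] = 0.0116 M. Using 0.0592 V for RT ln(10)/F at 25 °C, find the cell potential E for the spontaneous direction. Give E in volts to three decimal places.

Au⁺/Au is the cathode (higher E°), MnO₄⁻/Mn²⁺ the anode: E°cell = +1.68 − (+1.49) = +0.19 V, n = 5.
Overall: 5 Au⁺(aq) + Mn²⁺(aq) + 4 H₂O(l) → 5 Au(s) + MnO₄⁻(aq) + 8 H⁺(aq)
Q = [MnO₄⁻]·[H⁺]^8 / ([Au⁺]^5·[Mn²⁺]); log Q = -8.283.
E = E° − (0.0592/n) log Q = +0.19 − (0.0592/5)(-8.283) = +0.288 V.

+0.288 V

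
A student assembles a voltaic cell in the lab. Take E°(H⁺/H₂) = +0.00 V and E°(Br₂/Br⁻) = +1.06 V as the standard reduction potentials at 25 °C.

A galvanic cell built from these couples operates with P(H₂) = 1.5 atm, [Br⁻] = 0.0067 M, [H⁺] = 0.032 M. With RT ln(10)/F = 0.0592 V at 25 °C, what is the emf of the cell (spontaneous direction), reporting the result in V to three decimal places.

+1.282 V

Br₂/Br⁻ is the cathode (higher E°), H⁺/H₂ the anode: E°cell = +1.06 − (+0.00) = +1.06 V, n = 2.
Overall: Br₂(l) + H₂(g) → 2 Br⁻(aq) + 2 H⁺(aq)
Q = [Br⁻]^2·[H⁺]^2 / (P(H₂)); log Q = -7.514.
E = E° − (0.0592/n) log Q = +1.06 − (0.0592/2)(-7.514) = +1.282 V.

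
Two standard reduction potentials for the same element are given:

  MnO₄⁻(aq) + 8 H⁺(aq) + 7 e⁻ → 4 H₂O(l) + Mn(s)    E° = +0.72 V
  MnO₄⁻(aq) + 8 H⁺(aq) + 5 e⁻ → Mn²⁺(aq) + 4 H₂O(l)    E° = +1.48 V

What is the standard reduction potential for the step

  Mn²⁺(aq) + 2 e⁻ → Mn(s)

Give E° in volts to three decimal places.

Sequential free energies add, so n₃E°₃ = n₁E°₁ + n₂E°₂.
With n₃ = 7, and the known step contributing 5×(+1.48) V, the unknown satisfies 2·E° = 7×(+0.72) − 5×(+1.48) = -2.360.
E° = -2.360 / 2 = -1.180 V.

-1.180 V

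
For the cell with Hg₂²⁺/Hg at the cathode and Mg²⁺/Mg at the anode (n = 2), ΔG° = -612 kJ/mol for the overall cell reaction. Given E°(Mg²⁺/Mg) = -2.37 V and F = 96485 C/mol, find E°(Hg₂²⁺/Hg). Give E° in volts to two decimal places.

E°cell = −ΔG°/(nF) = −(-612×10³)/((2)(96485)) = +3.171 V.
Since Hg₂²⁺/Hg is the cathode and Mg²⁺/Mg the anode, E°cell = E°(Hg₂²⁺/Hg) − E°(Mg²⁺/Mg).
So E°(Hg₂²⁺/Hg) = E°cell + E°(Mg²⁺/Mg) = +3.171 + (-2.37) = +0.80 V.

+0.80 V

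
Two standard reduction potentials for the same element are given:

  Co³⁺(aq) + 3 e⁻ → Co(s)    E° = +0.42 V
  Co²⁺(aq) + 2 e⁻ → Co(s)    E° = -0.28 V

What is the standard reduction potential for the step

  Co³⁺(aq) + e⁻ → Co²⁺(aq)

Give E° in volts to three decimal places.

Sequential free energies add, so n₃E°₃ = n₁E°₁ + n₂E°₂.
With n₃ = 3, and the known step contributing 2×(-0.28) V, the unknown satisfies 1·E° = 3×(+0.42) − 2×(-0.28) = +1.820.
E° = +1.820 / 1 = +1.820 V.

+1.820 V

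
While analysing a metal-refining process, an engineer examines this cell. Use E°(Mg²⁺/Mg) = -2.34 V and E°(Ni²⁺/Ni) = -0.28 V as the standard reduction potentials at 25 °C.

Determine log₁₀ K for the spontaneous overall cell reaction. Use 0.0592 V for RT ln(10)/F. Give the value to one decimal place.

69.6

Cathode: Ni²⁺/Ni; anode: Mg²⁺/Mg. E°cell = +2.06 V, n = 2.
log K = nE°cell / 0.0592 = (2)(+2.06) / 0.0592 = 69.6.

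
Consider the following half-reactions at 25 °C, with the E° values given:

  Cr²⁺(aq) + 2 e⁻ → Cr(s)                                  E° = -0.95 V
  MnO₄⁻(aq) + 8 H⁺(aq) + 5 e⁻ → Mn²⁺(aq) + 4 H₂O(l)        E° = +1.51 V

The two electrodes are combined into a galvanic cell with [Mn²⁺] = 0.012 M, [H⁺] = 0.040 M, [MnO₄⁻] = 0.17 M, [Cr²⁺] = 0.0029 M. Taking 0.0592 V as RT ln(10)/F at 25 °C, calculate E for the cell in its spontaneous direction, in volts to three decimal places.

+2.416 V

MnO₄⁻/Mn²⁺ is the cathode (higher E°), Cr²⁺/Cr the anode: E°cell = +1.51 − (-0.95) = +2.46 V, n = 10.
Overall: 2 MnO₄⁻(aq) + 16 H⁺(aq) + 5 Cr(s) → 2 Mn²⁺(aq) + 8 H₂O(l) + 5 Cr²⁺(aq)
Q = [Mn²⁺]^2·[Cr²⁺]^5 / ([MnO₄⁻]^2·[H⁺]^16); log Q = 7.376.
E = E° − (0.0592/n) log Q = +2.46 − (0.0592/10)(7.376) = +2.416 V.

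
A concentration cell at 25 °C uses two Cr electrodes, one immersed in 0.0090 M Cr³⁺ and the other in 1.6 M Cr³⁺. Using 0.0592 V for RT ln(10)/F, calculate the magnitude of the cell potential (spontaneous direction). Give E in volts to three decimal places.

+0.044 V

For a concentration cell E°cell = 0. The 1.6 M side is the cathode (reduction is favoured where [Cr³⁺] is higher).
With n = 3, E = −(0.0592/3) log([Cr³⁺]ₐₙ/[Cr³⁺]꜀ₐₜ) = −(0.0592/3) log(0.009/1.6) = −(0.0592/3)(-2.250) = +0.044 V.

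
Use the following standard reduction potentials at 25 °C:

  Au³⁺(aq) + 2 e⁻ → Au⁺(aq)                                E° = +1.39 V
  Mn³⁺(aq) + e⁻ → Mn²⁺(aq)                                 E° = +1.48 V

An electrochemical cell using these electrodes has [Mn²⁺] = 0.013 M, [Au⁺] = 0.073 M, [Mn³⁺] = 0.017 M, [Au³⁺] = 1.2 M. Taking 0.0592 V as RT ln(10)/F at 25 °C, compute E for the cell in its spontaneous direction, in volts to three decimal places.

Mn³⁺/Mn²⁺ is the cathode (higher E°), Au³⁺/Au⁺ the anode: E°cell = +1.48 − (+1.39) = +0.09 V, n = 2.
Overall: 2 Mn³⁺(aq) + Au⁺(aq) → 2 Mn²⁺(aq) + Au³⁺(aq)
Q = [Mn²⁺]^2·[Au³⁺] / ([Mn³⁺]^2·[Au⁺]); log Q = 0.983.
E = E° − (0.0592/n) log Q = +0.09 − (0.0592/2)(0.983) = +0.061 V.

+0.061 V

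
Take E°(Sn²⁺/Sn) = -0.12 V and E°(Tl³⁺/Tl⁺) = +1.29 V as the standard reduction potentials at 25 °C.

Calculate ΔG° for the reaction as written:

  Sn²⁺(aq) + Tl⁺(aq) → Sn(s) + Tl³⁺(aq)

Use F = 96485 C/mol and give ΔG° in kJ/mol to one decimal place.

+272.1 kJ/mol

As written, Sn²⁺/Sn is reduced (cathode) and Tl³⁺/Tl⁺ is oxidised (anode), so E°cell = (-0.12) − (+1.29) = -1.41 V.
Balancing electrons gives n = 2.
ΔG° = −nFE° = −(2)(96485)(-1.41) = 272,088 J = +272.1 kJ/mol.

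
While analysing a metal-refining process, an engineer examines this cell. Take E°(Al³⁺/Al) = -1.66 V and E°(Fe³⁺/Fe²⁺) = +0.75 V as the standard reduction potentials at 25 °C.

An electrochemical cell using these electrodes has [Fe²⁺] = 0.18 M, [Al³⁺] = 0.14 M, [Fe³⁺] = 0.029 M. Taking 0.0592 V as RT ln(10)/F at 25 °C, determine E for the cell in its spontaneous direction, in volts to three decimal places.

+2.380 V

Fe³⁺/Fe²⁺ is the cathode (higher E°), Al³⁺/Al the anode: E°cell = +0.75 − (-1.66) = +2.41 V, n = 3.
Overall: 3 Fe³⁺(aq) + Al(s) → 3 Fe²⁺(aq) + Al³⁺(aq)
Q = [Fe²⁺]^3·[Al³⁺] / ([Fe³⁺]^3); log Q = 1.525.
E = E° − (0.0592/n) log Q = +2.41 − (0.0592/3)(1.525) = +2.380 V.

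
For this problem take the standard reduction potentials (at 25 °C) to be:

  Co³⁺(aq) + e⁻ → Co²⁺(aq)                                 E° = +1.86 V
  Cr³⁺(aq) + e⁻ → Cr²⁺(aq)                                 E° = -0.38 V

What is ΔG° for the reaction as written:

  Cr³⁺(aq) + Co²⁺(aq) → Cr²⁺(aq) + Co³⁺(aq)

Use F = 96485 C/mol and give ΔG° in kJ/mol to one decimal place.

+216.1 kJ/mol

As written, Cr³⁺/Cr²⁺ is reduced (cathode) and Co³⁺/Co²⁺ is oxidised (anode), so E°cell = (-0.38) − (+1.86) = -2.24 V.
Balancing electrons gives n = 1.
ΔG° = −nFE° = −(1)(96485)(-2.24) = 216,126 J = +216.1 kJ/mol.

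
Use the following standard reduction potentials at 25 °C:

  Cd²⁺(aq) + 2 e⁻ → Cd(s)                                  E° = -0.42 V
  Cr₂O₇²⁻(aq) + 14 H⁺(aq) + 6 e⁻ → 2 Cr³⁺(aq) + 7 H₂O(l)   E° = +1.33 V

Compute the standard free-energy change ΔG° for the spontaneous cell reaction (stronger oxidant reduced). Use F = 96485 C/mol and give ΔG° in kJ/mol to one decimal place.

Cr₂O₇²⁻/Cr³⁺ (E° = +1.33 V) is the cathode; Cd²⁺/Cd (E° = -0.42 V) is the anode, so E°cell = +1.75 V.
Balancing electrons gives n = 6 (lcm of 6 and 2).
ΔG° = −nFE° = −(6)(96485)(+1.75) = -1,013,092 J = -1013.1 kJ/mol.

-1013.1 kJ/mol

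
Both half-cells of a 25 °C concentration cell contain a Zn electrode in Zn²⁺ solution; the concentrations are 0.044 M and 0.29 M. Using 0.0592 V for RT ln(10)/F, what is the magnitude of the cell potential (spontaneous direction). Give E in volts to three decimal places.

For a concentration cell E°cell = 0. The 0.29 M side is the cathode (reduction is favoured where [Zn²⁺] is higher).
With n = 2, E = −(0.0592/2) log([Zn²⁺]ₐₙ/[Zn²⁺]꜀ₐₜ) = −(0.0592/2) log(0.044/0.29) = −(0.0592/2)(-0.819) = +0.024 V.

+0.024 V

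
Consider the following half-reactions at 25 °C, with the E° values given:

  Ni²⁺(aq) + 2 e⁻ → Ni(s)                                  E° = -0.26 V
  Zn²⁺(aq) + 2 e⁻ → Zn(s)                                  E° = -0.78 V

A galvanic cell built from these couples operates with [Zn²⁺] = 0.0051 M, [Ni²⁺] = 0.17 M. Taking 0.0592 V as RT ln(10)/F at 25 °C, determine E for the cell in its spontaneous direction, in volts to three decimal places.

Ni²⁺/Ni is the cathode (higher E°), Zn²⁺/Zn the anode: E°cell = -0.26 − (-0.78) = +0.52 V, n = 2.
Overall: Ni²⁺(aq) + Zn(s) → Ni(s) + Zn²⁺(aq)
Q = [Zn²⁺] / ([Ni²⁺]); log Q = -1.523.
E = E° − (0.0592/n) log Q = +0.52 − (0.0592/2)(-1.523) = +0.565 V.

+0.565 V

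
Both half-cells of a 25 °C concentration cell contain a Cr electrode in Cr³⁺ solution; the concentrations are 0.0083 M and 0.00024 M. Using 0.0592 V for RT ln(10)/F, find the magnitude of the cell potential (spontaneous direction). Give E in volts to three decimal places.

+0.030 V

For a concentration cell E°cell = 0. The 0.0083 M side is the cathode (reduction is favoured where [Cr³⁺] is higher).
With n = 3, E = −(0.0592/3) log([Cr³⁺]ₐₙ/[Cr³⁺]꜀ₐₜ) = −(0.0592/3) log(0.00024/0.0083) = −(0.0592/3)(-1.539) = +0.030 V.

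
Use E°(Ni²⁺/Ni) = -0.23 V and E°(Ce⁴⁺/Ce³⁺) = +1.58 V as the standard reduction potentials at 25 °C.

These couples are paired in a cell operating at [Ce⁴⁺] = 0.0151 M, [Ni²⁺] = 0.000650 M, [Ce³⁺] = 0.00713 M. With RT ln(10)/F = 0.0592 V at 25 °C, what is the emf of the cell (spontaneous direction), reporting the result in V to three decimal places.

Ce⁴⁺/Ce³⁺ is the cathode (higher E°), Ni²⁺/Ni the anode: E°cell = +1.58 − (-0.23) = +1.81 V, n = 2.
Overall: 2 Ce⁴⁺(aq) + Ni(s) → 2 Ce³⁺(aq) + Ni²⁺(aq)
Q = [Ce³⁺]^2·[Ni²⁺] / ([Ce⁴⁺]^2); log Q = -3.839.
E = E° − (0.0592/n) log Q = +1.81 − (0.0592/2)(-3.839) = +1.924 V.

+1.924 V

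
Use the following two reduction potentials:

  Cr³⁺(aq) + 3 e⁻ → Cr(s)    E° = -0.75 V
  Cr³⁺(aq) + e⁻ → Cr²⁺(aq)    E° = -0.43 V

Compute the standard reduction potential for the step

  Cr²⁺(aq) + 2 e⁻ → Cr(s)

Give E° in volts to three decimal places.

-0.910 V

Sequential free energies add, so n₃E°₃ = n₁E°₁ + n₂E°₂.
With n₃ = 3, and the known step contributing 1×(-0.43) V, the unknown satisfies 2·E° = 3×(-0.75) − 1×(-0.43) = -1.820.
E° = -1.820 / 2 = -0.910 V.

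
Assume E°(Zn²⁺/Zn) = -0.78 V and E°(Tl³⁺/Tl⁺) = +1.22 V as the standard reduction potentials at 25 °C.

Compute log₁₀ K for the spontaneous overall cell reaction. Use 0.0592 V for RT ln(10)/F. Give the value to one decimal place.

Cathode: Tl³⁺/Tl⁺; anode: Zn²⁺/Zn. E°cell = +2.00 V, n = 2.
log K = nE°cell / 0.0592 = (2)(+2.00) / 0.0592 = 67.6.

67.6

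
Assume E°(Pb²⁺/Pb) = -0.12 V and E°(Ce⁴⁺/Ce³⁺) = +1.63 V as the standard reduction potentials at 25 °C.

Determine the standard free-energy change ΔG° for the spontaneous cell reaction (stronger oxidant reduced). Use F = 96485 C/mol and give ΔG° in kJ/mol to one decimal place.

Ce⁴⁺/Ce³⁺ (E° = +1.63 V) is the cathode; Pb²⁺/Pb (E° = -0.12 V) is the anode, so E°cell = +1.75 V.
Balancing electrons gives n = 2 (lcm of 1 and 2).
ΔG° = −nFE° = −(2)(96485)(+1.75) = -337,698 J = -337.7 kJ/mol.

-337.7 kJ/mol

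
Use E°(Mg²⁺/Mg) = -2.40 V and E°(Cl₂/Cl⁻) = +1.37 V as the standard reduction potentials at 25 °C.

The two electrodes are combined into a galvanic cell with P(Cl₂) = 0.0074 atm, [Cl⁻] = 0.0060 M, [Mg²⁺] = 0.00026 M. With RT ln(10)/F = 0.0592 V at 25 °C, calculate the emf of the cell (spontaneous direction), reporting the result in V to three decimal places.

+3.945 V

Cl₂/Cl⁻ is the cathode (higher E°), Mg²⁺/Mg the anode: E°cell = +1.37 − (-2.40) = +3.77 V, n = 2.
Overall: Cl₂(g) + Mg(s) → 2 Cl⁻(aq) + Mg²⁺(aq)
Q = [Cl⁻]^2·[Mg²⁺] / (P(Cl₂)); log Q = -5.898.
E = E° − (0.0592/n) log Q = +3.77 − (0.0592/2)(-5.898) = +3.945 V.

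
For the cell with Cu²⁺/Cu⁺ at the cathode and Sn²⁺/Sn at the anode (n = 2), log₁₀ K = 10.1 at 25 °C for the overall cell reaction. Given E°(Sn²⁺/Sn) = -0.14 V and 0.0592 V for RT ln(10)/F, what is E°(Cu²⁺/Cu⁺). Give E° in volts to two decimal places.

E°cell = (0.0592/n)·log K = (0.0592/2)(10.1) = +0.299 V.
Since Cu²⁺/Cu⁺ is the cathode and Sn²⁺/Sn the anode, E°cell = E°(Cu²⁺/Cu⁺) − E°(Sn²⁺/Sn).
So E°(Cu²⁺/Cu⁺) = E°cell + E°(Sn²⁺/Sn) = +0.299 + (-0.14) = +0.16 V.

+0.16 V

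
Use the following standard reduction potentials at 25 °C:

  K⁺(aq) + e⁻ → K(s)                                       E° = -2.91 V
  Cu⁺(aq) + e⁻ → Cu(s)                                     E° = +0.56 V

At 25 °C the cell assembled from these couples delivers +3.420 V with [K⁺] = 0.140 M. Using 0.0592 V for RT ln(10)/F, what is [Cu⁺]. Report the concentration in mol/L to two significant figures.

Cu⁺/Cu is the cathode, K⁺/K the anode: E°cell = +3.47 V, n = 1.
Overall reaction: Cu⁺(aq) + K(s) → Cu(s) + K⁺(aq); Q = [K⁺]^1/[Cu⁺]^1.
From E = E° − (0.0592/n) log Q: log Q = (E° − E)·n/0.0592 = (+3.47 − (+3.420))·1/0.0592 = 0.8446.
So 1·log[Cu⁺] = 1·log(0.14) − log Q = -0.8539 − (0.8446) = -1.6985; [Cu⁺] = 10^(-1.6985) ≈ 0.020 M.

0.020 M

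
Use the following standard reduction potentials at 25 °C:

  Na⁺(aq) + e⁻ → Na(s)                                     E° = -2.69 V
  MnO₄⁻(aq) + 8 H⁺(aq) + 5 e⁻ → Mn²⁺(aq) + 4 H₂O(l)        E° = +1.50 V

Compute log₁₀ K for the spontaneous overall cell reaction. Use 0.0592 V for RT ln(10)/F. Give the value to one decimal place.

353.9

Cathode: MnO₄⁻/Mn²⁺; anode: Na⁺/Na. E°cell = +4.19 V, n = 5.
log K = nE°cell / 0.0592 = (5)(+4.19) / 0.0592 = 353.9.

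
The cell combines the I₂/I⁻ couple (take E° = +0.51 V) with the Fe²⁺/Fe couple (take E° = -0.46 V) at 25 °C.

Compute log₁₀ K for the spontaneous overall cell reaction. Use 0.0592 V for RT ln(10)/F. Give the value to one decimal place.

Cathode: I₂/I⁻; anode: Fe²⁺/Fe. E°cell = +0.97 V, n = 2.
log K = nE°cell / 0.0592 = (2)(+0.97) / 0.0592 = 32.8.

32.8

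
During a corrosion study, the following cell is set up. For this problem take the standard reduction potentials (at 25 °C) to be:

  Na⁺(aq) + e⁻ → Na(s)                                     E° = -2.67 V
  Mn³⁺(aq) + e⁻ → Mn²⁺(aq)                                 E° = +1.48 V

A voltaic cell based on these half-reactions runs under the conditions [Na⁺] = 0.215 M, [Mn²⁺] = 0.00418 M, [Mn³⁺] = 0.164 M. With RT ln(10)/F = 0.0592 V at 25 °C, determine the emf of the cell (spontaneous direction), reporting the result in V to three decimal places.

Mn³⁺/Mn²⁺ is the cathode (higher E°), Na⁺/Na the anode: E°cell = +1.48 − (-2.67) = +4.15 V, n = 1.
Overall: Mn³⁺(aq) + Na(s) → Mn²⁺(aq) + Na⁺(aq)
Q = [Mn²⁺]·[Na⁺] / ([Mn³⁺]); log Q = -2.261.
E = E° − (0.0592/n) log Q = +4.15 − (0.0592/1)(-2.261) = +4.284 V.

+4.284 V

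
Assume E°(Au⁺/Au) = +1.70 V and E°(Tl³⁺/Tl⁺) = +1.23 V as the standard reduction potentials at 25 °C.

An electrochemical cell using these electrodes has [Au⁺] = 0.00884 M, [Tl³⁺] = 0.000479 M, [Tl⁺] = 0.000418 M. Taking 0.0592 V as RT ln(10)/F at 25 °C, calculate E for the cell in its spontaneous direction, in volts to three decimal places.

Au⁺/Au is the cathode (higher E°), Tl³⁺/Tl⁺ the anode: E°cell = +1.70 − (+1.23) = +0.47 V, n = 2.
Overall: 2 Au⁺(aq) + Tl⁺(aq) → 2 Au(s) + Tl³⁺(aq)
Q = [Tl³⁺] / ([Au⁺]^2·[Tl⁺]); log Q = 4.166.
E = E° − (0.0592/n) log Q = +0.47 − (0.0592/2)(4.166) = +0.347 V.

+0.347 V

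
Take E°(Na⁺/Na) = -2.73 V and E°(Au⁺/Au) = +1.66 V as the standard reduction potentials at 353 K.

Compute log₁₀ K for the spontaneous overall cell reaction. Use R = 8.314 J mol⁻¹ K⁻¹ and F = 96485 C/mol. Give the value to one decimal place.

Cathode: Au⁺/Au; anode: Na⁺/Na. E°cell = (+1.66) − (-2.73) = +4.39 V, with n = 1.
ΔG° = −nFE° = −RT ln K, so ln K = nFE°/(RT) = (1)(96485)(+4.39) / ((8.314)(353)) = 144.324.
log₁₀ K = 144.324 / ln 10 = 62.7.

62.7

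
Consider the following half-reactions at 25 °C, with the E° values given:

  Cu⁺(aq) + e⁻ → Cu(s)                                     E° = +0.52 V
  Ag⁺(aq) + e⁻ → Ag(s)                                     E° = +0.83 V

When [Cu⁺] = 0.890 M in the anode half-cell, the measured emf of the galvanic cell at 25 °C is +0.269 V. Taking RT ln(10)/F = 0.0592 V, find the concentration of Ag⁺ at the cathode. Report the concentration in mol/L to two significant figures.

Ag⁺/Ag is the cathode, Cu⁺/Cu the anode: E°cell = +0.31 V, n = 1.
Overall reaction: Ag⁺(aq) + Cu(s) → Ag(s) + Cu⁺(aq); Q = [Cu⁺]^1/[Ag⁺]^1.
From E = E° − (0.0592/n) log Q: log Q = (E° − E)·n/0.0592 = (+0.31 − (+0.269))·1/0.0592 = 0.6926.
So 1·log[Ag⁺] = 1·log(0.89) − log Q = -0.0506 − (0.6926) = -0.7432; [Ag⁺] = 10^(-0.7432) ≈ 0.18 M.

0.18 M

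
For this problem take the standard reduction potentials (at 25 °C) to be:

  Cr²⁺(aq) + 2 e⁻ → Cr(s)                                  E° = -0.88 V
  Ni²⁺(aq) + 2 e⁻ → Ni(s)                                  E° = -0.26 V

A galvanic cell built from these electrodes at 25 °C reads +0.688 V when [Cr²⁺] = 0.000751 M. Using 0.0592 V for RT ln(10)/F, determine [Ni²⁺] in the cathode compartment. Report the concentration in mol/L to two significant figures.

0.15 M

Ni²⁺/Ni is the cathode, Cr²⁺/Cr the anode: E°cell = +0.62 V, n = 2.
Overall reaction: Ni²⁺(aq) + Cr(s) → Ni(s) + Cr²⁺(aq); Q = [Cr²⁺]^1/[Ni²⁺]^1.
From E = E° − (0.0592/n) log Q: log Q = (E° − E)·n/0.0592 = (+0.62 − (+0.688))·2/0.0592 = -2.2973.
So 1·log[Ni²⁺] = 1·log(0.000751) − log Q = -3.1244 − (-2.2973) = -0.8271; [Ni²⁺] = 10^(-0.8271) ≈ 0.15 M.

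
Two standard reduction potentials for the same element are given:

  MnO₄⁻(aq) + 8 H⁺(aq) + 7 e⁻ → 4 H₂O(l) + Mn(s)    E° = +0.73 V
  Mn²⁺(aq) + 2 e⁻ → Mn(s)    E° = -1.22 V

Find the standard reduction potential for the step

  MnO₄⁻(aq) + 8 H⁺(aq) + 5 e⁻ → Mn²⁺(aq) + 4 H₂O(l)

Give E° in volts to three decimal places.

+1.510 V

Sequential free energies add, so n₃E°₃ = n₁E°₁ + n₂E°₂.
With n₃ = 7, and the known step contributing 2×(-1.22) V, the unknown satisfies 5·E° = 7×(+0.73) − 2×(-1.22) = +7.550.
E° = +7.550 / 5 = +1.510 V.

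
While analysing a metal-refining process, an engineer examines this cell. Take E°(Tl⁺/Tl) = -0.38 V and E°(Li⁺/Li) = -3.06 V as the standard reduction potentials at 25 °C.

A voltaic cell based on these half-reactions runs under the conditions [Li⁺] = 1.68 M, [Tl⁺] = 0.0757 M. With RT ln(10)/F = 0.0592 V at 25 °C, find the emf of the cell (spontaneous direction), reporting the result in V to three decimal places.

+2.600 V

Tl⁺/Tl is the cathode (higher E°), Li⁺/Li the anode: E°cell = -0.38 − (-3.06) = +2.68 V, n = 1.
Overall: Tl⁺(aq) + Li(s) → Tl(s) + Li⁺(aq)
Q = [Li⁺] / ([Tl⁺]); log Q = 1.346.
E = E° − (0.0592/n) log Q = +2.68 − (0.0592/1)(1.346) = +2.600 V.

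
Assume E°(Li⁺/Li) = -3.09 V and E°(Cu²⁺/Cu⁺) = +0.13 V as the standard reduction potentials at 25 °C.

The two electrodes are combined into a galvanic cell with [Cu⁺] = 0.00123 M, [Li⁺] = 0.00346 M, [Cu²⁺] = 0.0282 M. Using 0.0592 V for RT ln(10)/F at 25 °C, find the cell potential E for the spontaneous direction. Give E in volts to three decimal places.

+3.446 V

Cu²⁺/Cu⁺ is the cathode (higher E°), Li⁺/Li the anode: E°cell = +0.13 − (-3.09) = +3.22 V, n = 1.
Overall: Cu²⁺(aq) + Li(s) → Cu⁺(aq) + Li⁺(aq)
Q = [Cu⁺]·[Li⁺] / ([Cu²⁺]); log Q = -3.821.
E = E° − (0.0592/n) log Q = +3.22 − (0.0592/1)(-3.821) = +3.446 V.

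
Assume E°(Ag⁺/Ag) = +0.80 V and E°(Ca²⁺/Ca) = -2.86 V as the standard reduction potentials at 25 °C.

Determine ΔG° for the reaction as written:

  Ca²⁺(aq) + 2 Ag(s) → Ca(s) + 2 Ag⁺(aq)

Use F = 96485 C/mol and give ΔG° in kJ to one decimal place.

As written, Ca²⁺/Ca is reduced (cathode) and Ag⁺/Ag is oxidised (anode), so E°cell = (-2.86) − (+0.80) = -3.66 V.
Balancing electrons gives n = 2.
ΔG° = −nFE° = −(2)(96485)(-3.66) = 706,270 J = +706.3 kJ.

+706.3 kJ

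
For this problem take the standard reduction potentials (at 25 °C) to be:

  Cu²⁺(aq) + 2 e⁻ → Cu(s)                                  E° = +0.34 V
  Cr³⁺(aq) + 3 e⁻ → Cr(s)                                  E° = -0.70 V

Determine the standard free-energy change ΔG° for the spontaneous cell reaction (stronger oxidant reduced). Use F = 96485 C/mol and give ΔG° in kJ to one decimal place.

Cu²⁺/Cu (E° = +0.34 V) is the cathode; Cr³⁺/Cr (E° = -0.70 V) is the anode, so E°cell = +1.04 V.
Balancing electrons gives n = 6 (lcm of 2 and 3).
ΔG° = −nFE° = −(6)(96485)(+1.04) = -602,066 J = -602.1 kJ.

-602.1 kJ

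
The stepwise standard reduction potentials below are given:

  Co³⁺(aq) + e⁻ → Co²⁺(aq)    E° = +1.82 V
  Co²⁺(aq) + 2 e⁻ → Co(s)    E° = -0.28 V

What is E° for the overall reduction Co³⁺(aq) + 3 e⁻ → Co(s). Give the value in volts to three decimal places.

+0.420 V

Adding the free-energy changes (−nFE°) of the two steps gives −n₃FE°₃ = −n₁FE°₁ − n₂FE°₂.
E°₃ = (1×+1.82 + 2×-0.28) / 3 = (+1.260) / 3 = +0.420 V.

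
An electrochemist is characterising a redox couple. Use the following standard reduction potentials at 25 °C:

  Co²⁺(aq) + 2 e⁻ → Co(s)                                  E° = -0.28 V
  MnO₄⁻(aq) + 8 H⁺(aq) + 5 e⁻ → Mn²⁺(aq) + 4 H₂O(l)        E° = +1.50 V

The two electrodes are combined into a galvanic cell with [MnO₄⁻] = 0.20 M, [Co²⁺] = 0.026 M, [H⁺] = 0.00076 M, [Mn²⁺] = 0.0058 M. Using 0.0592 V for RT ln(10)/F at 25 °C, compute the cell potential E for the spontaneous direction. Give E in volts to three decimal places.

MnO₄⁻/Mn²⁺ is the cathode (higher E°), Co²⁺/Co the anode: E°cell = +1.50 − (-0.28) = +1.78 V, n = 10.
Overall: 2 MnO₄⁻(aq) + 16 H⁺(aq) + 5 Co(s) → 2 Mn²⁺(aq) + 8 H₂O(l) + 5 Co²⁺(aq)
Q = [Mn²⁺]^2·[Co²⁺]^5 / ([MnO₄⁻]^2·[H⁺]^16); log Q = 38.907.
E = E° − (0.0592/n) log Q = +1.78 − (0.0592/10)(38.907) = +1.550 V.

+1.550 V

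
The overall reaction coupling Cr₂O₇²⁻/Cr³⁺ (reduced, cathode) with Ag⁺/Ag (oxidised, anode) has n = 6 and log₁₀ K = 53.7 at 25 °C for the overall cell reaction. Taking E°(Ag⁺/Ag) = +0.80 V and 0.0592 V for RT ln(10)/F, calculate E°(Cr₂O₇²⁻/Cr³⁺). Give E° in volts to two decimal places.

+1.33 V

E°cell = (0.0592/n)·log K = (0.0592/6)(53.7) = +0.530 V.
Since Cr₂O₇²⁻/Cr³⁺ is the cathode and Ag⁺/Ag the anode, E°cell = E°(Cr₂O₇²⁻/Cr³⁺) − E°(Ag⁺/Ag).
So E°(Cr₂O₇²⁻/Cr³⁺) = E°cell + E°(Ag⁺/Ag) = +0.530 + (+0.80) = +1.33 V.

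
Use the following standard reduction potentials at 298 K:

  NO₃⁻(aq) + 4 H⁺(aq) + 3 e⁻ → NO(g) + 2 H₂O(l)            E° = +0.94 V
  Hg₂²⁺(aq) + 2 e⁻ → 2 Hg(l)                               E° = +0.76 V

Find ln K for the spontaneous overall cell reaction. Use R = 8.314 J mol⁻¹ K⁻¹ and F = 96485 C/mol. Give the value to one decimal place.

Cathode: NO₃⁻/NO; anode: Hg₂²⁺/Hg. E°cell = (+0.94) − (+0.76) = +0.18 V, with n = 6.
ΔG° = −nFE° = −RT ln K, so ln K = nFE°/(RT) = (6)(96485)(+0.18) / ((8.314)(298)) = 42.059.

42.1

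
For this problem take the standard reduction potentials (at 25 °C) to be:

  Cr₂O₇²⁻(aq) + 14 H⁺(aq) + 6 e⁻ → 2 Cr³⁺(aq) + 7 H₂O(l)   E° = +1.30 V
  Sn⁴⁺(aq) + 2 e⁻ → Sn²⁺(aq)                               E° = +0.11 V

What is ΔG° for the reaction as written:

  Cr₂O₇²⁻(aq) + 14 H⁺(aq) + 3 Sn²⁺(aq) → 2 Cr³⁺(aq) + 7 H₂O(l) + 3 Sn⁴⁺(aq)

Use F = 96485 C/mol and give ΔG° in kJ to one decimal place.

As written, Cr₂O₇²⁻/Cr³⁺ is reduced (cathode) and Sn⁴⁺/Sn²⁺ is oxidised (anode), so E°cell = (+1.30) − (+0.11) = +1.19 V.
Balancing electrons gives n = 6.
ΔG° = −nFE° = −(6)(96485)(+1.19) = -688,903 J = -688.9 kJ.

-688.9 kJ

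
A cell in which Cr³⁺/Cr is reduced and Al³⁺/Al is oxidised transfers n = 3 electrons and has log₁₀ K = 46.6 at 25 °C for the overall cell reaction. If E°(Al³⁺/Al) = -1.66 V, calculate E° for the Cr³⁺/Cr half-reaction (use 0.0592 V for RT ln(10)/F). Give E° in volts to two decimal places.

E°cell = (0.0592/n)·log K = (0.0592/3)(46.6) = +0.920 V.
Since Cr³⁺/Cr is the cathode and Al³⁺/Al the anode, E°cell = E°(Cr³⁺/Cr) − E°(Al³⁺/Al).
So E°(Cr³⁺/Cr) = E°cell + E°(Al³⁺/Al) = +0.920 + (-1.66) = -0.74 V.

-0.74 V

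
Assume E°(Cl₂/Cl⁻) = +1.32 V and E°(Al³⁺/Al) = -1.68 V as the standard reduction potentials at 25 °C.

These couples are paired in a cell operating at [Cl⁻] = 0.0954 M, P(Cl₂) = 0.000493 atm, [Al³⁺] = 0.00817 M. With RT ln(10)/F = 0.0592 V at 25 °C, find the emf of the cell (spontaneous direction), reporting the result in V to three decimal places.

+3.004 V

Cl₂/Cl⁻ is the cathode (higher E°), Al³⁺/Al the anode: E°cell = +1.32 − (-1.68) = +3.00 V, n = 6.
Overall: 3 Cl₂(g) + 2 Al(s) → 6 Cl⁻(aq) + 2 Al³⁺(aq)
Q = [Cl⁻]^6·[Al³⁺]^2 / (P(Cl₂)^3); log Q = -0.377.
E = E° − (0.0592/n) log Q = +3.00 − (0.0592/6)(-0.377) = +3.004 V.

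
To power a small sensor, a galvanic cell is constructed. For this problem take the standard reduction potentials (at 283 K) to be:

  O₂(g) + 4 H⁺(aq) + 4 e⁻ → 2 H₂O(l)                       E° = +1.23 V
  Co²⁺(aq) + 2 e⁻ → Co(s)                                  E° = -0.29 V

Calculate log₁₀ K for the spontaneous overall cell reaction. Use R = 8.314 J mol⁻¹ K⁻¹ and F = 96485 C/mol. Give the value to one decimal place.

108.3

Cathode: O₂/H₂O; anode: Co²⁺/Co. E°cell = (+1.23) − (-0.29) = +1.52 V, with n = 4.
ΔG° = −nFE° = −RT ln K, so ln K = nFE°/(RT) = (4)(96485)(+1.52) / ((8.314)(283)) = 249.326.
log₁₀ K = 249.326 / ln 10 = 108.3.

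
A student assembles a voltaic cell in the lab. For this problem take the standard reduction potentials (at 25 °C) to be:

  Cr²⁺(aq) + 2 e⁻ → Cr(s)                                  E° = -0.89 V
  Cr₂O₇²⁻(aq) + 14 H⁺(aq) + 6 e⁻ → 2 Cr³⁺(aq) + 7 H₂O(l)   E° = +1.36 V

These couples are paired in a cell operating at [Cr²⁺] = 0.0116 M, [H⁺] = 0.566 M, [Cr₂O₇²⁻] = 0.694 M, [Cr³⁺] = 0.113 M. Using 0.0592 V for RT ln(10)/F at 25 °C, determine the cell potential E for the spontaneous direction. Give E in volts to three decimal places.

+2.290 V

Cr₂O₇²⁻/Cr³⁺ is the cathode (higher E°), Cr²⁺/Cr the anode: E°cell = +1.36 − (-0.89) = +2.25 V, n = 6.
Overall: Cr₂O₇²⁻(aq) + 14 H⁺(aq) + 3 Cr(s) → 2 Cr³⁺(aq) + 7 H₂O(l) + 3 Cr²⁺(aq)
Q = [Cr³⁺]^2·[Cr²⁺]^3 / ([Cr₂O₇²⁻]·[H⁺]^14); log Q = -4.081.
E = E° − (0.0592/n) log Q = +2.25 − (0.0592/6)(-4.081) = +2.290 V.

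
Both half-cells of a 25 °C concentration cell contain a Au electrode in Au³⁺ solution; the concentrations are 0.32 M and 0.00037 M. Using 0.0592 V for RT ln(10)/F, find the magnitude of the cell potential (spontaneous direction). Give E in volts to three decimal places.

+0.058 V

For a concentration cell E°cell = 0. The 0.32 M side is the cathode (reduction is favoured where [Au³⁺] is higher).
With n = 3, E = −(0.0592/3) log([Au³⁺]ₐₙ/[Au³⁺]꜀ₐₜ) = −(0.0592/3) log(0.00037/0.32) = −(0.0592/3)(-2.937) = +0.058 V.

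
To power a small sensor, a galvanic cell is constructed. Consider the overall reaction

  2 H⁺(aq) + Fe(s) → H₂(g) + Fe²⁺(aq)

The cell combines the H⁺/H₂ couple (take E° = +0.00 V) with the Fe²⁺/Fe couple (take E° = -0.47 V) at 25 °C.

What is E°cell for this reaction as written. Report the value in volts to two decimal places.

+0.47 V

The H⁺/H₂ couple has the higher reduction potential, so it is the cathode; Fe²⁺/Fe is oxidised at the anode.
E°cell = E°(cathode) − E°(anode) = (+0.00) − (-0.47) = +0.47 V.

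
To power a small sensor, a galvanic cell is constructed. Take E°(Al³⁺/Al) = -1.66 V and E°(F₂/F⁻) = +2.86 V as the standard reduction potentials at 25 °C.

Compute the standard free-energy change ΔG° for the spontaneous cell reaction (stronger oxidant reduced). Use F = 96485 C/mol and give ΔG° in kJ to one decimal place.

F₂/F⁻ (E° = +2.86 V) is the cathode; Al³⁺/Al (E° = -1.66 V) is the anode, so E°cell = +4.52 V.
Balancing electrons gives n = 6 (lcm of 2 and 3).
ΔG° = −nFE° = −(6)(96485)(+4.52) = -2,616,673 J = -2616.7 kJ.

-2616.7 kJ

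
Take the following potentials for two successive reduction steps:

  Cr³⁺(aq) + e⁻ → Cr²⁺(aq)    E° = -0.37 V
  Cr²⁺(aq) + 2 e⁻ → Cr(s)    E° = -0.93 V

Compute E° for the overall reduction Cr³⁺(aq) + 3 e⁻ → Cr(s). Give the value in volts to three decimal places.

Standard free energies of sequential steps add: ΔG°₃ = ΔG°₁ + ΔG°₂, so n₃E°₃ = n₁E°₁ + n₂E°₂.
E°₃ = (1×-0.37 + 2×-0.93) / 3 = (-2.230) / 3 = -0.743 V.
Simply averaging or adding the two E° values would be wrong; the electron-weighted sum is required.

-0.743 V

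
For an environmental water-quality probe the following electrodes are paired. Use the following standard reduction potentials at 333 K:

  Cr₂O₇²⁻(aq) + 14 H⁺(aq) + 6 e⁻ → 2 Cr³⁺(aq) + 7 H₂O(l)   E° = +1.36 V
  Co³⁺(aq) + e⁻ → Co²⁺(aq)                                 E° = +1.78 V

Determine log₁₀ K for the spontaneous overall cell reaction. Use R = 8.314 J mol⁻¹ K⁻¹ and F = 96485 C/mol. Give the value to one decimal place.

38.1

Cathode: Co³⁺/Co²⁺; anode: Cr₂O₇²⁻/Cr³⁺. E°cell = (+1.78) − (+1.36) = +0.42 V, with n = 6.
ΔG° = −nFE° = −RT ln K, so ln K = nFE°/(RT) = (6)(96485)(+0.42) / ((8.314)(333)) = 87.823.
log₁₀ K = 87.823 / ln 10 = 38.1.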